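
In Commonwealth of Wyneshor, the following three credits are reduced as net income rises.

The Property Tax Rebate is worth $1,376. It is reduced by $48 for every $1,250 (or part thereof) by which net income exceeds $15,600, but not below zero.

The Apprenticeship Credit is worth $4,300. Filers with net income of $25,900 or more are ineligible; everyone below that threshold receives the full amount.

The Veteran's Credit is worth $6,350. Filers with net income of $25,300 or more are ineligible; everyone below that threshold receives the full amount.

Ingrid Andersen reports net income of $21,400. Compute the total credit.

$11,786

Property Tax Rebate: income exceeds $15,600 by $5,800, which is 5 full-or-partial $1,250 increments; reduction = 5 × $48 = $240, leaving $1,136.
Apprenticeship Credit: $21,400 is below the $25,900 cutoff, so the full $4,300 applies.
Veteran's Credit: $21,400 is below the $25,300 cutoff, so the full $6,350 applies.
Total: $1,136 + $4,300 + $6,350 = $11,786.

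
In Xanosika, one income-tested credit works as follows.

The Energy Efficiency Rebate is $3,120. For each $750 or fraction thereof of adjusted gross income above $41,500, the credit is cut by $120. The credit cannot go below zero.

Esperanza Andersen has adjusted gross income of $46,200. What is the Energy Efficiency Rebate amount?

Energy Efficiency Rebate: income exceeds $41,500 by $4,700, which is 7 full-or-partial $750 increments; reduction = 7 × $120 = $840, leaving $2,280.

$2,280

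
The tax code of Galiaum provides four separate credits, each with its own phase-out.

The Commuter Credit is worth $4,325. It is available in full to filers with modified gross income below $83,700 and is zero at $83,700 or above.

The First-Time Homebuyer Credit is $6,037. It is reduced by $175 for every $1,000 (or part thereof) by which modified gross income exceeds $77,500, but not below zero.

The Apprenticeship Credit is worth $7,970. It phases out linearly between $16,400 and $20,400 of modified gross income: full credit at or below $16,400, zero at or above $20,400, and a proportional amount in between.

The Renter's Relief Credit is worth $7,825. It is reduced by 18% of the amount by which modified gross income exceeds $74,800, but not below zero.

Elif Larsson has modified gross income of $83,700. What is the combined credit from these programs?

$11,035

Commuter Credit: $83,700 meets or exceeds the $83,700 cutoff, so the credit is $0.
First-Time Homebuyer Credit: income exceeds $77,500 by $6,200, which is 7 full-or-partial $1,000 increments; reduction = 7 × $175 = $1,225, leaving $4,812.
Apprenticeship Credit: $83,700 is at or above $20,400, so the credit is $0.
Renter's Relief Credit: 18% of the $8,900 excess over $74,800 is $1,602; credit = $7,825 − $1,602 = $6,223.
Total: $0 + $4,812 + $0 + $6,223 = $11,035.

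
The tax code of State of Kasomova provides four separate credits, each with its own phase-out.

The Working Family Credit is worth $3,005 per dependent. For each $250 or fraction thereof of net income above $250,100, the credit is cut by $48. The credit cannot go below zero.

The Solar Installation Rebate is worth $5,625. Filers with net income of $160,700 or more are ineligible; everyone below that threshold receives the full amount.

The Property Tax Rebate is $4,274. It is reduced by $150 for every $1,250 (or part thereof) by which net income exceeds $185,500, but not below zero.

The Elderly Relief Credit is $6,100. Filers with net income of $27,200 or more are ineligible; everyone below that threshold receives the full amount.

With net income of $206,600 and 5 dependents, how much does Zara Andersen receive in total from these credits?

$16,749

Working Family Credit: base = 5 × $3,005 = $15,025. $206,600 is at or below the $250,100 threshold, so the full $15,025 applies.
Solar Installation Rebate: $206,600 meets or exceeds the $160,700 cutoff, so the credit is $0.
Property Tax Rebate: income exceeds $185,500 by $21,100, which is 17 full-or-partial $1,250 increments; reduction = 17 × $150 = $2,550, leaving $1,724.
Elderly Relief Credit: $206,600 meets or exceeds the $27,200 cutoff, so the credit is $0.
Total: $15,025 + $0 + $1,724 + $0 = $16,749.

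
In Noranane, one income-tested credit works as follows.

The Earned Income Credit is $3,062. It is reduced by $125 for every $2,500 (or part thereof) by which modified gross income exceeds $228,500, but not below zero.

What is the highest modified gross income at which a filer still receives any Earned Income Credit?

After 24 increments the reduction is 24 × $125 = $3,000, leaving $62; one more increment wipes it out. Increment 24 ends at excess 24 × $2,500 = $60,000, so the highest qualifying income is $228,500 + $60,000 = $288,500.

$288,500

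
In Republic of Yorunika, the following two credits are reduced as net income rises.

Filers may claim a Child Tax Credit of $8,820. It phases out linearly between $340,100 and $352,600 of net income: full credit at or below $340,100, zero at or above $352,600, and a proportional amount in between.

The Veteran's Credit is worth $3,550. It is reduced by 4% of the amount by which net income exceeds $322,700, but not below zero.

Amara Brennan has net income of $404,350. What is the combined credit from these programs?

Child Tax Credit: $404,350 is at or above $352,600, so the credit is $0.
Veteran's Credit: 4% of the $81,650 excess over $322,700 is $3,266; credit = $3,550 − $3,266 = $284.
Total: $0 + $284 = $284.

$284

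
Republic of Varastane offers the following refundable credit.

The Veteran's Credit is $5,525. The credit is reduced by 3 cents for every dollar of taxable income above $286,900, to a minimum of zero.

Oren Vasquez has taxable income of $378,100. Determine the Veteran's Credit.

$2,789

Veteran's Credit: 3% of the $91,200 excess over $286,900 is $2,736; credit = $5,525 − $2,736 = $2,789.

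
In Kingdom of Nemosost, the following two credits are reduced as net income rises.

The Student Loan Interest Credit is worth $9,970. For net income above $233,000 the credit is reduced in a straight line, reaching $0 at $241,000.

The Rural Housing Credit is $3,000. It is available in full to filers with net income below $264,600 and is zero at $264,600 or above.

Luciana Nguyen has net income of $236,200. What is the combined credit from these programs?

Student Loan Interest Credit: $236,200 is $3,200 into a $8,000 phase-out range, leaving 4,800/8,000 of the credit: $9,970 × 4,800/8,000 = $5,982.
Rural Housing Credit: $236,200 is below the $264,600 cutoff, so the full $3,000 applies.
Total: $5,982 + $3,000 = $8,982.

$8,982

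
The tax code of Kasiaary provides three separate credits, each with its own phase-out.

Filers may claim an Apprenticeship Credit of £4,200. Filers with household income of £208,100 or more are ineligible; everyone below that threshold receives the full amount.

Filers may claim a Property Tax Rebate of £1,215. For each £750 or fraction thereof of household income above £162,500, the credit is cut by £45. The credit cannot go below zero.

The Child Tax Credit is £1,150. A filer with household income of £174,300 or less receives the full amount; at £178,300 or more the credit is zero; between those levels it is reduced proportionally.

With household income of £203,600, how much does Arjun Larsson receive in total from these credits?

£4,200

Apprenticeship Credit: £203,600 is below the £208,100 cutoff, so the full £4,200 applies.
Property Tax Rebate: income exceeds £162,500 by £41,100 → 55 increments × £45 = £2,475 ≥ base, so the credit is £0.
Child Tax Credit: £203,600 is at or above £178,300, so the credit is £0.
Total: £4,200 + £0 + £0 = £4,200.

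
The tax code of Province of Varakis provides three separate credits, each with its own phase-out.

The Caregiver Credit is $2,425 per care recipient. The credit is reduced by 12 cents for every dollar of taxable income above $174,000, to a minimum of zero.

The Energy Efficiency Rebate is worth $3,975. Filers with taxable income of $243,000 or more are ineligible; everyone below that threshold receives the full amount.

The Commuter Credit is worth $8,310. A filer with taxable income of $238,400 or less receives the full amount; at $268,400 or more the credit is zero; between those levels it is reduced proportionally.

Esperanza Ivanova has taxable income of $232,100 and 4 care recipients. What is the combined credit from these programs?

Caregiver Credit: base = 4 × $2,425 = $9,700. 12% of the $58,100 excess over $174,000 is $6,972; credit = $9,700 − $6,972 = $2,728.
Energy Efficiency Rebate: $232,100 is below the $243,000 cutoff, so the full $3,975 applies.
Commuter Credit: $232,100 is at or below the $238,400 threshold, so the full $8,310 applies.
Total: $2,728 + $3,975 + $8,310 = $15,013.

$15,013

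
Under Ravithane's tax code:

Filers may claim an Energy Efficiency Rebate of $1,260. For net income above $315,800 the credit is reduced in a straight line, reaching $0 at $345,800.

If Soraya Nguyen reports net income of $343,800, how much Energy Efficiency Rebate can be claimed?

Energy Efficiency Rebate: $343,800 is $28,000 into a $30,000 phase-out range, leaving 2,000/30,000 of the credit: $1,260 × 2,000/30,000 = $84.

$84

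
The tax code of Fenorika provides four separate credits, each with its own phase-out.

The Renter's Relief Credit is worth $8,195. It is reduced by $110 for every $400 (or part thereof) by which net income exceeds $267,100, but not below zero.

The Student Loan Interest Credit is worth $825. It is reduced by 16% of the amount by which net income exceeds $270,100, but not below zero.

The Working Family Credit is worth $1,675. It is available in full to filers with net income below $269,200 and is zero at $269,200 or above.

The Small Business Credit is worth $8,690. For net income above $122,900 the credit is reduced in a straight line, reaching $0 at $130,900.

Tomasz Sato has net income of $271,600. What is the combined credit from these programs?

$7,460

Renter's Relief Credit: income exceeds $267,100 by $4,500, which is 12 full-or-partial $400 increments; reduction = 12 × $110 = $1,320, leaving $6,875.
Student Loan Interest Credit: 16% of the $1,500 excess over $270,100 is $240; credit = $825 − $240 = $585.
Working Family Credit: $271,600 meets or exceeds the $269,200 cutoff, so the credit is $0.
Small Business Credit: $271,600 is at or above $130,900, so the credit is $0.
Total: $6,875 + $585 + $0 + $0 = $7,460.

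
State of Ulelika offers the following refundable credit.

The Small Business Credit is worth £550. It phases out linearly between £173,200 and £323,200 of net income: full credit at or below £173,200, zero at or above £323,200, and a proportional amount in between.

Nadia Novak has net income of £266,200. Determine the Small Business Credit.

Small Business Credit: £266,200 is £93,000 into a £150,000 phase-out range, leaving 57,000/150,000 of the credit: £550 × 57,000/150,000 = £209.

£209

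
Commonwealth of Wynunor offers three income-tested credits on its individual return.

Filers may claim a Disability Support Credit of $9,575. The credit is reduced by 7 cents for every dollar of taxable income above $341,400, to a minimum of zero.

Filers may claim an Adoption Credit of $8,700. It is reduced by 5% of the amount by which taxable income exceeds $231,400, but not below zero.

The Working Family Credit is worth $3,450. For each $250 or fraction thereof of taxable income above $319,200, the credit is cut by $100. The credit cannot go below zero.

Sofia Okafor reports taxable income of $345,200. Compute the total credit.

Disability Support Credit: 7% of the $3,800 excess over $341,400 is $266; credit = $9,575 − $266 = $9,309.
Adoption Credit: 5% of the $113,800 excess over $231,400 is $5,690; credit = $8,700 − $5,690 = $3,010.
Working Family Credit: income exceeds $319,200 by $26,000 → 104 increments × $100 = $10,400 ≥ base, so the credit is $0.
Total: $9,309 + $3,010 + $0 = $12,319.

$12,319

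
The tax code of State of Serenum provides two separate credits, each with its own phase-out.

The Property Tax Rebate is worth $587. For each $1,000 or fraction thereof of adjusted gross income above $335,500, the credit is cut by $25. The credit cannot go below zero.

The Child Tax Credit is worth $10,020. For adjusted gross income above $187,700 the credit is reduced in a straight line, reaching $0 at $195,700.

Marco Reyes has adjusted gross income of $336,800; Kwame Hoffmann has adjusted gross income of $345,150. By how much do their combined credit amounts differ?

$200

Marco ($336,800): Property Tax Rebate: income exceeds $335,500 by $1,300, which is 2 full-or-partial $1,000 increments; reduction = 2 × $25 = $50, leaving $537. Child Tax Credit: $336,800 is at or above $195,700, so the credit is $0. total $537 + $0 = $537
Kwame ($345,150): Property Tax Rebate: income exceeds $335,500 by $9,650, which is 10 full-or-partial $1,000 increments; reduction = 10 × $25 = $250, leaving $337. Child Tax Credit: $345,150 is at or above $195,700, so the credit is $0. total $337 + $0 = $337
Difference: |$537 − $337| = $200.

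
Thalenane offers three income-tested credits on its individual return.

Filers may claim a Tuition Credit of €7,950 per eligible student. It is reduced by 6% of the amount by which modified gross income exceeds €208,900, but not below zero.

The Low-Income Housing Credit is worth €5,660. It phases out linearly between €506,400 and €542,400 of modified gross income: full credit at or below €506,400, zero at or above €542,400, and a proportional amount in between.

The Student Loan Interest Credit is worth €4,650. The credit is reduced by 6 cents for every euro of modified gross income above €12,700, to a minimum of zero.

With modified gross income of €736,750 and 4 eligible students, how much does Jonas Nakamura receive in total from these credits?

€129

Tuition Credit: base = 4 × €7,950 = €31,800. 6% of the €527,850 excess over €208,900 is €31,671; credit = €31,800 − €31,671 = €129.
Low-Income Housing Credit: €736,750 is at or above €542,400, so the credit is €0.
Student Loan Interest Credit: 6% of the €724,050 excess over €12,700 is €43,443 ≥ base, so the credit is €0.
Total: €129 + €0 + €0 = €129.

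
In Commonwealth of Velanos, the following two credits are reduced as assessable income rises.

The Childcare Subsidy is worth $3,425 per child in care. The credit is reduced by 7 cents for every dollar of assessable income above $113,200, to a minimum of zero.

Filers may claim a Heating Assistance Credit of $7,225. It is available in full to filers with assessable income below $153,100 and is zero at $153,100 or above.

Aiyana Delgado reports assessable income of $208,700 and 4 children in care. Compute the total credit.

Childcare Subsidy: base = 4 × $3,425 = $13,700. 7% of the $95,500 excess over $113,200 is $6,685; credit = $13,700 − $6,685 = $7,015.
Heating Assistance Credit: $208,700 meets or exceeds the $153,100 cutoff, so the credit is $0.
Total: $7,015 + $0 = $7,015.

$7,015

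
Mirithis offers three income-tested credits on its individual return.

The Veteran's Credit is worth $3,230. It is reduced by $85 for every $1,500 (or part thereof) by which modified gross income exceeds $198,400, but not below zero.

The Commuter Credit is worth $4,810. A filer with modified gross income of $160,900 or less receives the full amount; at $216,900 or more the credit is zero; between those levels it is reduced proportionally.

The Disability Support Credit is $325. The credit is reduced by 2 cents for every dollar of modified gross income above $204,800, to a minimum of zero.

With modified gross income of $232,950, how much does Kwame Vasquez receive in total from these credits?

$1,190

Veteran's Credit: income exceeds $198,400 by $34,550, which is 24 full-or-partial $1,500 increments; reduction = 24 × $85 = $2,040, leaving $1,190.
Commuter Credit: $232,950 is at or above $216,900, so the credit is $0.
Disability Support Credit: 2% of the $28,150 excess over $204,800 is $563 ≥ base, so the credit is $0.
Total: $1,190 + $0 + $0 = $1,190.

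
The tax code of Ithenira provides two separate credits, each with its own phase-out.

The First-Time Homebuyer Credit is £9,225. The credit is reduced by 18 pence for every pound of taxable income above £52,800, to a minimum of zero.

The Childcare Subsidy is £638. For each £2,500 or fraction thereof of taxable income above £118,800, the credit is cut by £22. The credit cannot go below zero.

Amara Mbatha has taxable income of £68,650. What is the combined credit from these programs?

First-Time Homebuyer Credit: 18% of the £15,850 excess over £52,800 is £2,853; credit = £9,225 − £2,853 = £6,372.
Childcare Subsidy: £68,650 is at or below the £118,800 threshold, so the full £638 applies.
Total: £6,372 + £638 = £7,010.

£7,010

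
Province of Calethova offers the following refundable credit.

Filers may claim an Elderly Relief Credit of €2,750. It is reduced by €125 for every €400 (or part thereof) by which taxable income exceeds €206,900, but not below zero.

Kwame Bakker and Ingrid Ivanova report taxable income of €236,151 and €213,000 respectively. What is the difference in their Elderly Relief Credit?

€750

Kwame (€236,151): Elderly Relief Credit: income exceeds €206,900 by €29,251 → 74 increments × €125 = €9,250 ≥ base, so the credit is €0.
Ingrid (€213,000): Elderly Relief Credit: income exceeds €206,900 by €6,100, which is 16 full-or-partial €400 increments; reduction = 16 × €125 = €2,000, leaving €750.
Difference: |€0 − €750| = €750.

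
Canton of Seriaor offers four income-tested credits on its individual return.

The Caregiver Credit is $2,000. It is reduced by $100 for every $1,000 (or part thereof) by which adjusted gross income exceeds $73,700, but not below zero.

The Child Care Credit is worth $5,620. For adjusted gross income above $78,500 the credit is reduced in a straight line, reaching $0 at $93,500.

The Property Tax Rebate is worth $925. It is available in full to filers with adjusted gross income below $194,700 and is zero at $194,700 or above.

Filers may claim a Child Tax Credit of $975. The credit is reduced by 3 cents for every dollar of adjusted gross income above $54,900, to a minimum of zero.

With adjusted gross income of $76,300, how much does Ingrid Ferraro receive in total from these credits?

$8,578

Caregiver Credit: income exceeds $73,700 by $2,600, which is 3 full-or-partial $1,000 increments; reduction = 3 × $100 = $300, leaving $1,700.
Child Care Credit: $76,300 is at or below the $78,500 threshold, so the full $5,620 applies.
Property Tax Rebate: $76,300 is below the $194,700 cutoff, so the full $925 applies.
Child Tax Credit: 3% of the $21,400 excess over $54,900 is $642; credit = $975 − $642 = $333.
Total: $1,700 + $5,620 + $925 + $333 = $8,578.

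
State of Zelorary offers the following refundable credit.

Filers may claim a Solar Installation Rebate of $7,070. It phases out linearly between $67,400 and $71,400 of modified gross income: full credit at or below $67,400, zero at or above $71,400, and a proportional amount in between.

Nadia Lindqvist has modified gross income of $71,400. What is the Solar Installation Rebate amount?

Solar Installation Rebate: $71,400 is at or above $71,400, so the credit is $0.

$0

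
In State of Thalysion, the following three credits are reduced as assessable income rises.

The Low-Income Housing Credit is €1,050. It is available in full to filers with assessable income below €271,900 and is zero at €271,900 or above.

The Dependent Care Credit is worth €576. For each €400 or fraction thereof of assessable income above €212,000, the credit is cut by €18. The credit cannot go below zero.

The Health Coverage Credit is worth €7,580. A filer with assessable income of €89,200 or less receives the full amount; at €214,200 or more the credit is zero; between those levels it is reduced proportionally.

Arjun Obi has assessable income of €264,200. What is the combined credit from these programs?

€1,050

Low-Income Housing Credit: €264,200 is below the €271,900 cutoff, so the full €1,050 applies.
Dependent Care Credit: income exceeds €212,000 by €52,200 → 131 increments × €18 = €2,358 ≥ base, so the credit is €0.
Health Coverage Credit: €264,200 is at or above €214,200, so the credit is €0.
Total: €1,050 + €0 + €0 = €1,050.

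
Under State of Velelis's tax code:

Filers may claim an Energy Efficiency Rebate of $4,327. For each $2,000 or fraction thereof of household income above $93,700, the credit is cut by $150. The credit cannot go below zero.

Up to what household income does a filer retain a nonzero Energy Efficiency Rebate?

After 28 increments the reduction is 28 × $150 = $4,200, leaving $127; one more increment wipes it out. Increment 28 ends at excess 28 × $2,000 = $56,000, so the highest qualifying income is $93,700 + $56,000 = $149,700.

$149,700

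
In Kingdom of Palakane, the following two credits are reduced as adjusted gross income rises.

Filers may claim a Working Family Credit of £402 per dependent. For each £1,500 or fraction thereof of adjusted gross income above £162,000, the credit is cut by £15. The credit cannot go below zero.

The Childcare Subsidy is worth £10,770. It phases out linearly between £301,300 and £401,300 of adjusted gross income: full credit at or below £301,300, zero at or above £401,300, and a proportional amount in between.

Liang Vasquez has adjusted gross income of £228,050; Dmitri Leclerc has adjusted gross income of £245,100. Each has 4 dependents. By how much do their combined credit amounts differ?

Liang (£228,050): Working Family Credit: base = 4 × £402 = £1,608. income exceeds £162,000 by £66,050, which is 45 full-or-partial £1,500 increments; reduction = 45 × £15 = £675, leaving £933. Childcare Subsidy: £228,050 is at or below the £301,300 threshold, so the full £10,770 applies. total £933 + £10,770 = £11,703
Dmitri (£245,100): Working Family Credit: base = 4 × £402 = £1,608. income exceeds £162,000 by £83,100, which is 56 full-or-partial £1,500 increments; reduction = 56 × £15 = £840, leaving £768. Childcare Subsidy: £245,100 is at or below the £301,300 threshold, so the full £10,770 applies. total £768 + £10,770 = £11,538
Difference: |£11,703 − £11,538| = £165.

£165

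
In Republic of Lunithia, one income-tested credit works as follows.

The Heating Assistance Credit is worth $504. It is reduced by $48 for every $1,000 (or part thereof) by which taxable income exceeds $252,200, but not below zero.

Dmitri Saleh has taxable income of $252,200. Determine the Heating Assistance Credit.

$504

Heating Assistance Credit: $252,200 is at or below the $252,200 threshold, so the full $504 applies.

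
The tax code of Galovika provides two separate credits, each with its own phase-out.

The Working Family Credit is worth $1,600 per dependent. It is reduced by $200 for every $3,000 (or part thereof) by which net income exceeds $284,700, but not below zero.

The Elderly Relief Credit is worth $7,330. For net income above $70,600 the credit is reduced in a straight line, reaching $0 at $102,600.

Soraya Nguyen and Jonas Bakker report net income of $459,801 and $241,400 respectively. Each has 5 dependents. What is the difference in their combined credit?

Soraya ($459,801): Working Family Credit: base = 5 × $1,600 = $8,000. income exceeds $284,700 by $175,101 → 59 increments × $200 = $11,800 ≥ base, so the credit is $0. Elderly Relief Credit: $459,801 is at or above $102,600, so the credit is $0. total $0 + $0 = $0
Jonas ($241,400): Working Family Credit: base = 5 × $1,600 = $8,000. $241,400 is at or below the $284,700 threshold, so the full $8,000 applies. Elderly Relief Credit: $241,400 is at or above $102,600, so the credit is $0. total $8,000 + $0 = $8,000
Difference: |$0 − $8,000| = $8,000.

$8,000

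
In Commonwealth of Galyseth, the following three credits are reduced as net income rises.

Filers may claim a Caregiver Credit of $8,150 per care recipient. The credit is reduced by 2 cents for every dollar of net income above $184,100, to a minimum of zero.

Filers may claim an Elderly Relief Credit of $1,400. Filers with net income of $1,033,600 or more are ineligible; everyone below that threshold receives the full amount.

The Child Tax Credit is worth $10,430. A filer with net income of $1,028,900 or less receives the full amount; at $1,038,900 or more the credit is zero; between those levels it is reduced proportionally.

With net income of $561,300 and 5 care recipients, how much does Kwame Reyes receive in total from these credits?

Caregiver Credit: base = 5 × $8,150 = $40,750. 2% of the $377,200 excess over $184,100 is $7,544; credit = $40,750 − $7,544 = $33,206.
Elderly Relief Credit: $561,300 is below the $1,033,600 cutoff, so the full $1,400 applies.
Child Tax Credit: $561,300 is at or below the $1,028,900 threshold, so the full $10,430 applies.
Total: $33,206 + $1,400 + $10,430 = $45,036.

$45,036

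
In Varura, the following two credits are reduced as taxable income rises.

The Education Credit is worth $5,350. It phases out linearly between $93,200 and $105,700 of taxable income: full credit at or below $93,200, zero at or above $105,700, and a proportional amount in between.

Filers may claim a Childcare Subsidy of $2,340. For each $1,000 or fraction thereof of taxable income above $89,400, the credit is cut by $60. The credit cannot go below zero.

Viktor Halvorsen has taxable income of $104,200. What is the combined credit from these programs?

$2,082

Education Credit: $104,200 is $11,000 into a $12,500 phase-out range, leaving 1,500/12,500 of the credit: $5,350 × 1,500/12,500 = $642.
Childcare Subsidy: income exceeds $89,400 by $14,800, which is 15 full-or-partial $1,000 increments; reduction = 15 × $60 = $900, leaving $1,440.
Total: $642 + $1,440 = $2,082.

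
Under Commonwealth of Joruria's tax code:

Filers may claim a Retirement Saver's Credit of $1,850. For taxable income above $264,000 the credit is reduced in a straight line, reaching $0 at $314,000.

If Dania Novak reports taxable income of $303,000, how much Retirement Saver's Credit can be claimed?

$407

Retirement Saver's Credit: $303,000 is $39,000 into a $50,000 phase-out range, leaving 11,000/50,000 of the credit: $1,850 × 11,000/50,000 = $407.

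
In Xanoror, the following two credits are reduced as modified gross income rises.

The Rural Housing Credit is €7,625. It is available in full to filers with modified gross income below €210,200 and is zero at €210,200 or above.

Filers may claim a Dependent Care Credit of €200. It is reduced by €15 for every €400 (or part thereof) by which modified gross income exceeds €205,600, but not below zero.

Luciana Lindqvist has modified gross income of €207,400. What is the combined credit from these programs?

€7,750

Rural Housing Credit: €207,400 is below the €210,200 cutoff, so the full €7,625 applies.
Dependent Care Credit: income exceeds €205,600 by €1,800, which is 5 full-or-partial €400 increments; reduction = 5 × €15 = €75, leaving €125.
Total: €7,625 + €125 = €7,750.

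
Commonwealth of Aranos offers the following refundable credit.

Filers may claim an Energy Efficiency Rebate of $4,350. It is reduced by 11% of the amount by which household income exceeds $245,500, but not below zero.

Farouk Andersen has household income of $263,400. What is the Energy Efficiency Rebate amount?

Energy Efficiency Rebate: 11% of the $17,900 excess over $245,500 is $1,969; credit = $4,350 − $1,969 = $2,381.

$2,381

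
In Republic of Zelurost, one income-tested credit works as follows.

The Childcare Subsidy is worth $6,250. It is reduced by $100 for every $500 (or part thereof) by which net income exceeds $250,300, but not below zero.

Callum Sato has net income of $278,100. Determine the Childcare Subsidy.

Childcare Subsidy: income exceeds $250,300 by $27,800, which is 56 full-or-partial $500 increments; reduction = 56 × $100 = $5,600, leaving $650.

$650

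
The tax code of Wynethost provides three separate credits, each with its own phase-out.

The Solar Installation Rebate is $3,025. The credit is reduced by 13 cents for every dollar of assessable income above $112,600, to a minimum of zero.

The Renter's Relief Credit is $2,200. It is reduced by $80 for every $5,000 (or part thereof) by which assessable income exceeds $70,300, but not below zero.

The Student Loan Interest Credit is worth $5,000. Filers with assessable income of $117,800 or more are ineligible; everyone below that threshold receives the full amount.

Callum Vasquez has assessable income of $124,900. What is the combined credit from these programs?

Solar Installation Rebate: 13% of the $12,300 excess over $112,600 is $1,599; credit = $3,025 − $1,599 = $1,426.
Renter's Relief Credit: income exceeds $70,300 by $54,600, which is 11 full-or-partial $5,000 increments; reduction = 11 × $80 = $880, leaving $1,320.
Student Loan Interest Credit: $124,900 meets or exceeds the $117,800 cutoff, so the credit is $0.
Total: $1,426 + $1,320 + $0 = $2,746.

$2,746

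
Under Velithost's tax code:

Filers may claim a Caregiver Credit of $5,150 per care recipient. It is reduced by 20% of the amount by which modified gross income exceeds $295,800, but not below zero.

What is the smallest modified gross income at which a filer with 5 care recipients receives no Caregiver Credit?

Full credit = 5 × $5,150 = $25,750.
The credit falls by 20% of each dollar above $295,800, so it reaches zero when the excess is $25,750 / 20% = $128,750: income = $295,800 + $128,750 = $424,550.

$424,550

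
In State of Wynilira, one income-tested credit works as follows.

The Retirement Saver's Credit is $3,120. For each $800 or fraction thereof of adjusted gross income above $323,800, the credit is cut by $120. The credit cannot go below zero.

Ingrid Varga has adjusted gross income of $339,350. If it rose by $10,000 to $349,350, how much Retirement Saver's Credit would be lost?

$720

At $339,350 — income exceeds $323,800 by $15,550, which is 20 full-or-partial $800 increments; reduction = 20 × $120 = $2,400, leaving $720.
At $349,350 — income exceeds $323,800 by $25,550 → 32 increments × $120 = $3,840 ≥ base, so the credit is $0.
Lost: $720 − $0 = $720.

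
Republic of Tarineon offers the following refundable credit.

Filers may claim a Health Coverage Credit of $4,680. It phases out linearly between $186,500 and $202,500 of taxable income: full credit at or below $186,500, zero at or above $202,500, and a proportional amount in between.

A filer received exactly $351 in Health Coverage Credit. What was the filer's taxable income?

$201,300

$351 is 351/4,680 of the full $4,680, so 4,329/4,680 of the $16,000 range has been used: income = $186,500 + $16,000 × 4,329/4,680 = $201,300.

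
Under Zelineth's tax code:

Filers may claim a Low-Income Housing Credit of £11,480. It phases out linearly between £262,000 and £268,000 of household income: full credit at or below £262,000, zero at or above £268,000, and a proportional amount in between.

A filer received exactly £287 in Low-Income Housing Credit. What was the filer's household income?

£267,850

£287 is 287/11,480 of the full £11,480, so 11,193/11,480 of the £6,000 range has been used: income = £262,000 + £6,000 × 11,193/11,480 = £267,850.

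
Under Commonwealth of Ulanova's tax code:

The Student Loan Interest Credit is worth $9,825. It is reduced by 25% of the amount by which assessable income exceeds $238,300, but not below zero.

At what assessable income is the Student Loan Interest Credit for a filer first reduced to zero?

The credit falls by 25% of each dollar above $238,300, so it reaches zero when the excess is $9,825 / 25% = $39,300: income = $238,300 + $39,300 = $277,600.

$277,600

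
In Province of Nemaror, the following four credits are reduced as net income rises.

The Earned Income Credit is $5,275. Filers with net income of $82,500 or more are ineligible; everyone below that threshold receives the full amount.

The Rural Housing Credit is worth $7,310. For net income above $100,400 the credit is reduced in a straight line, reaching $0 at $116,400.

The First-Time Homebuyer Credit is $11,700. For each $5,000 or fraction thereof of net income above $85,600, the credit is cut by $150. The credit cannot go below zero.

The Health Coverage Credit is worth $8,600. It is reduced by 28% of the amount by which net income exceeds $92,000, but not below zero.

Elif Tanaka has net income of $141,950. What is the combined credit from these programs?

Earned Income Credit: $141,950 meets or exceeds the $82,500 cutoff, so the credit is $0.
Rural Housing Credit: $141,950 is at or above $116,400, so the credit is $0.
First-Time Homebuyer Credit: income exceeds $85,600 by $56,350, which is 12 full-or-partial $5,000 increments; reduction = 12 × $150 = $1,800, leaving $9,900.
Health Coverage Credit: 28% of the $49,950 excess over $92,000 is $13,986 ≥ base, so the credit is $0.
Total: $0 + $0 + $9,900 + $0 = $9,900.

$9,900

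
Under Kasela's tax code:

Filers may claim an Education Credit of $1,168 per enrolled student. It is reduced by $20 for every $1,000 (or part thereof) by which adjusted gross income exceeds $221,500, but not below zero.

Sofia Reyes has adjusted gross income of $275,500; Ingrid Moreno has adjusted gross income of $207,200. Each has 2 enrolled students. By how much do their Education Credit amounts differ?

Sofia ($275,500): Education Credit: base = 2 × $1,168 = $2,336. income exceeds $221,500 by $54,000, which is 54 full-or-partial $1,000 increments; reduction = 54 × $20 = $1,080, leaving $1,256.
Ingrid ($207,200): Education Credit: base = 2 × $1,168 = $2,336. $207,200 is at or below the $221,500 threshold, so the full $2,336 applies.
Difference: |$1,256 − $2,336| = $1,080.

$1,080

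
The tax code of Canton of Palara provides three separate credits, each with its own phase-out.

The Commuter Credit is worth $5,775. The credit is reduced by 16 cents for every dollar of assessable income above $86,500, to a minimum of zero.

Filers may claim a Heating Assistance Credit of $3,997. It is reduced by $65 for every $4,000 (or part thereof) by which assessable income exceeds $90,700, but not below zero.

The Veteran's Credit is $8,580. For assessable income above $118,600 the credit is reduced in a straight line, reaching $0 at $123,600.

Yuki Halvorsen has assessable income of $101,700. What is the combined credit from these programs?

$15,725

Commuter Credit: 16% of the $15,200 excess over $86,500 is $2,432; credit = $5,775 − $2,432 = $3,343.
Heating Assistance Credit: income exceeds $90,700 by $11,000, which is 3 full-or-partial $4,000 increments; reduction = 3 × $65 = $195, leaving $3,802.
Veteran's Credit: $101,700 is at or below the $118,600 threshold, so the full $8,580 applies.
Total: $3,343 + $3,802 + $8,580 = $15,725.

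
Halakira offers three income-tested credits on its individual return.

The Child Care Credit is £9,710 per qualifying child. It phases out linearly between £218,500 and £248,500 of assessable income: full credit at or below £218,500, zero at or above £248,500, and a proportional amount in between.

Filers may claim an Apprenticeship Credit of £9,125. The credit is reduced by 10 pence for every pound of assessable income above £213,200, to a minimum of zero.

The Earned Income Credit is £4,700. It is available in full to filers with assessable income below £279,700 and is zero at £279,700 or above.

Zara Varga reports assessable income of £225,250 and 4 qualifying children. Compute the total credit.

Child Care Credit: base = 4 × £9,710 = £38,840. £225,250 is £6,750 into a £30,000 phase-out range, leaving 23,250/30,000 of the credit: £38,840 × 23,250/30,000 = £30,101.
Apprenticeship Credit: 10% of the £12,050 excess over £213,200 is £1,205; credit = £9,125 − £1,205 = £7,920.
Earned Income Credit: £225,250 is below the £279,700 cutoff, so the full £4,700 applies.
Total: £30,101 + £7,920 + £4,700 = £42,721.

£42,721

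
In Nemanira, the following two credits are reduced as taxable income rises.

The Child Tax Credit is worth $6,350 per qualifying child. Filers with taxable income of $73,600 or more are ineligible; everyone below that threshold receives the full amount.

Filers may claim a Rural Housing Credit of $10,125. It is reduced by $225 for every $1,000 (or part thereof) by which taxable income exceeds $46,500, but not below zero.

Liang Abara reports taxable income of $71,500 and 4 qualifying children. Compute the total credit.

Child Tax Credit: base = 4 × $6,350 = $25,400. $71,500 is below the $73,600 cutoff, so the full $25,400 applies.
Rural Housing Credit: income exceeds $46,500 by $25,000, which is 25 full-or-partial $1,000 increments; reduction = 25 × $225 = $5,625, leaving $4,500.
Total: $25,400 + $4,500 = $29,900.

$29,900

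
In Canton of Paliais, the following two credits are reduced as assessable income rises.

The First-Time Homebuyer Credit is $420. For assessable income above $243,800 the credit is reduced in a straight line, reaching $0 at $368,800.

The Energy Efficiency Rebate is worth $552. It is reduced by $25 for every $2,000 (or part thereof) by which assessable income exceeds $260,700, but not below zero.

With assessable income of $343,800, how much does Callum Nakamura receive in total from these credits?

First-Time Homebuyer Credit: $343,800 is $100,000 into a $125,000 phase-out range, leaving 25,000/125,000 of the credit: $420 × 25,000/125,000 = $84.
Energy Efficiency Rebate: income exceeds $260,700 by $83,100 → 42 increments × $25 = $1,050 ≥ base, so the credit is $0.
Total: $84 + $0 = $84.

$84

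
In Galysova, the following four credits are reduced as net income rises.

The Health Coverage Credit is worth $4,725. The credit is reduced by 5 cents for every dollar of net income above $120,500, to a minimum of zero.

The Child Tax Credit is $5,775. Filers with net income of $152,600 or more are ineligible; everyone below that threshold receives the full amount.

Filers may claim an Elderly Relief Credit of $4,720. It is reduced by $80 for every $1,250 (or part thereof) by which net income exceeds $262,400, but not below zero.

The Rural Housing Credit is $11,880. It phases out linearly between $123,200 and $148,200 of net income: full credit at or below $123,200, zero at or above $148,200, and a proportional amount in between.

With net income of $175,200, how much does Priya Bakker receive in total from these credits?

$6,710

Health Coverage Credit: 5% of the $54,700 excess over $120,500 is $2,735; credit = $4,725 − $2,735 = $1,990.
Child Tax Credit: $175,200 meets or exceeds the $152,600 cutoff, so the credit is $0.
Elderly Relief Credit: $175,200 is at or below the $262,400 threshold, so the full $4,720 applies.
Rural Housing Credit: $175,200 is at or above $148,200, so the credit is $0.
Total: $1,990 + $0 + $4,720 + $0 = $6,710.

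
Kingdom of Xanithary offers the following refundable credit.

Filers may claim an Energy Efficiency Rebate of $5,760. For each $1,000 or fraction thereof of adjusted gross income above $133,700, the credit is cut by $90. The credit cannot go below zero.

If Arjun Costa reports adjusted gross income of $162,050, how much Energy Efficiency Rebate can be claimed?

$3,150

Energy Efficiency Rebate: income exceeds $133,700 by $28,350, which is 29 full-or-partial $1,000 increments; reduction = 29 × $90 = $2,610, leaving $3,150.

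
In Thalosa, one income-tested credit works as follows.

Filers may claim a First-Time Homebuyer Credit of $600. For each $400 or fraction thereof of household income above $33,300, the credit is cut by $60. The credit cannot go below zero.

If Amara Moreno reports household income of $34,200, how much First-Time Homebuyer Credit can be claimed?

First-Time Homebuyer Credit: income exceeds $33,300 by $900, which is 3 full-or-partial $400 increments; reduction = 3 × $60 = $180, leaving $420.

$420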